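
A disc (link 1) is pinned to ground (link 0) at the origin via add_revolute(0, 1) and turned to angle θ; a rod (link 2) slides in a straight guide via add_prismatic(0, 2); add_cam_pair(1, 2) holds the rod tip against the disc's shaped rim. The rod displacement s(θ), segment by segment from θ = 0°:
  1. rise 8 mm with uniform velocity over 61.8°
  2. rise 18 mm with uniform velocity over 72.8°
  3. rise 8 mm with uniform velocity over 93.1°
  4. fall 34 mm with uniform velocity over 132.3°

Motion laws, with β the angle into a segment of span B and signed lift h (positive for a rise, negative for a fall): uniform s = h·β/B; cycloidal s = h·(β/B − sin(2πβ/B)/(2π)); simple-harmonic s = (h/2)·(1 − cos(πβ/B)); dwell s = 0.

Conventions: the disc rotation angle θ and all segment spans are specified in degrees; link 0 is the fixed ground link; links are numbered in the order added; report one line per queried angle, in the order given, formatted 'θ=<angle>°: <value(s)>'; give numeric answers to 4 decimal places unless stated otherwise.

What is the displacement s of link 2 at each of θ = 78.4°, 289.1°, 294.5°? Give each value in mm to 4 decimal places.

segment 1 (0° to 61.8°, uniform, h = 8) is passed completely: s = 0.0000 + (8) = 8.0000
θ = 78.4° falls in segment 2 (61.8° to 134.6°, uniform, h = 18): β = 78.4 − 61.8 = 16.6°, B = 72.8°; Δs = 18·16.6/72.8 = 4.1044; s = 8.0000 + 4.1044 = 12.1044
segment 2 (61.8° to 134.6°, uniform, h = 18) is passed completely: s = 8.0000 + (18) = 26.0000
segment 3 (134.6° to 227.7°, uniform, h = 8) is passed completely: s = 26.0000 + (8) = 34.0000
θ = 289.1° falls in segment 4 (227.7° to 360°, uniform, h = -34): β = 289.1 − 227.7 = 61.4°, B = 132.3°; Δs = -34·61.4/132.3 = -15.7793; s = 34.0000 − 15.7793 = 18.2207
θ = 294.5° falls in segment 4 (227.7° to 360°, uniform, h = -34): β = 294.5 − 227.7 = 66.8°, B = 132.3°; Δs = -34·66.8/132.3 = -17.1670; s = 34.0000 − 17.1670 = 16.8330

θ=78.4°: 12.1044
θ=289.1°: 18.2207
θ=294.5°: 16.8330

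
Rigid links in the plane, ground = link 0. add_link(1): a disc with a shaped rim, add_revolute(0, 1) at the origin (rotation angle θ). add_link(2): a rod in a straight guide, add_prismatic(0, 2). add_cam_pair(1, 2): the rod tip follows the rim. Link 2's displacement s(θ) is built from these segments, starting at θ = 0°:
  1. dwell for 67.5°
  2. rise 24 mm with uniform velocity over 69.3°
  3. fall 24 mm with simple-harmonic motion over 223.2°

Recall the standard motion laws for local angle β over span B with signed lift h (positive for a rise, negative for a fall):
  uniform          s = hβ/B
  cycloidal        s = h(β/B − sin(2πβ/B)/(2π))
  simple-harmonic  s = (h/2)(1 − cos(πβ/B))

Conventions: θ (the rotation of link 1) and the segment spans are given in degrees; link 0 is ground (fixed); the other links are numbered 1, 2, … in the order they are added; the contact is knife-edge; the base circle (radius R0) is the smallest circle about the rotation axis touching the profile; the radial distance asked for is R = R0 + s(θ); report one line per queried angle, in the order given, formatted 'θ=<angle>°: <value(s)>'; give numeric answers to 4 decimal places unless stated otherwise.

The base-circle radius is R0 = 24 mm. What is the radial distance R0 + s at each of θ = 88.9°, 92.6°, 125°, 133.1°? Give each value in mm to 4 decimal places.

segment 1 (0° to 67.5°, dwell): s unchanged at 0.0000
θ = 88.9° falls in segment 2 (67.5° to 136.8°, uniform, h = 24): β = 88.9 − 67.5 = 21.4°, B = 69.3°; Δs = 24·21.4/69.3 = 7.4113; s = 0.0000 + 7.4113 = 7.4113
θ = 92.6° falls in segment 2 (67.5° to 136.8°, uniform, h = 24): β = 92.6 − 67.5 = 25.1°, B = 69.3°; Δs = 24·25.1/69.3 = 8.6926; s = 0.0000 + 8.6926 = 8.6926
θ = 125° falls in segment 2 (67.5° to 136.8°, uniform, h = 24): β = 125 − 67.5 = 57.5°, B = 69.3°; Δs = 24·57.5/69.3 = 19.9134; s = 0.0000 + 19.9134 = 19.9134
θ = 133.1° falls in segment 2 (67.5° to 136.8°, uniform, h = 24): β = 133.1 − 67.5 = 65.6°, B = 69.3°; Δs = 24·65.6/69.3 = 22.7186; s = 0.0000 + 22.7186 = 22.7186
θ=88.9°: R = R0 + s = 24 + 7.4113 = 31.4113
θ=92.6°: R = R0 + s = 24 + 8.6926 = 32.6926
θ=125°: R = R0 + s = 24 + 19.9134 = 43.9134
θ=133.1°: R = R0 + s = 24 + 22.7186 = 46.7186

θ=88.9°: 31.4113
θ=92.6°: 32.6926
θ=125°: 43.9134
θ=133.1°: 46.7186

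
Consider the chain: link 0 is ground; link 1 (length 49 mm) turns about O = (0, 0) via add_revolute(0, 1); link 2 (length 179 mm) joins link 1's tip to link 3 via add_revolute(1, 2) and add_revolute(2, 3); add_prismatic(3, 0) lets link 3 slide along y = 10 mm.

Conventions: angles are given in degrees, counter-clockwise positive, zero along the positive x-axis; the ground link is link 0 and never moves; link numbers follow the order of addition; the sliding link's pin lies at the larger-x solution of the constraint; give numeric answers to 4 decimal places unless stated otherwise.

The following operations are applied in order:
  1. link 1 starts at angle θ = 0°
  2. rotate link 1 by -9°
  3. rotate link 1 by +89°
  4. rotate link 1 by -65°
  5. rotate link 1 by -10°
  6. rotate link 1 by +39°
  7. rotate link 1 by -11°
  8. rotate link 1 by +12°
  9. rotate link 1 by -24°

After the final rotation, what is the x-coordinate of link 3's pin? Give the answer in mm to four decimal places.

geometry: r = 49 mm, L = 179 mm, e = 10 mm; θ starts at 0°
rotate link 1 by -9°: θ ← 0° -9° = -9°
rotate link 1 by +89°: θ ← -9° +89° = 80°
rotate link 1 by -65°: θ ← 80° -65° = 15°
rotate link 1 by -10°: θ ← 15° -10° = 5°
rotate link 1 by +39°: θ ← 5° +39° = 44°
rotate link 1 by -11°: θ ← 44° -11° = 33°
rotate link 1 by +12°: θ ← 33° +12° = 45°
rotate link 1 by -24°: θ ← 45° -24° = 21°
crank pin P = (r cos θ, r sin θ) = (45.745441, 17.560030)
h = r sin θ − e = 17.560030 − 10 = 7.560030
x = r cos θ + √(L² − h²) = 45.745441 + 178.840281 = 224.585721

224.5857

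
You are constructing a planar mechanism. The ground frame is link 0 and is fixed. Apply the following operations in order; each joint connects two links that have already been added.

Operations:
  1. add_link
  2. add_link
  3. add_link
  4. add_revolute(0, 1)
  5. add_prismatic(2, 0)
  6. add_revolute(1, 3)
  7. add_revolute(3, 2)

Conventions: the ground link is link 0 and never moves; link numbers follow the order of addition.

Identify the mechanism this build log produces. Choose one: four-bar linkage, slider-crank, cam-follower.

links: 4 (incl. ground); joints: 3 revolute, 1 prismatic, 0 higher (cam) pair, forming one closed loop
4 links, 3 revolutes + 1 prismatic in one loop → slider-crank

slider-crank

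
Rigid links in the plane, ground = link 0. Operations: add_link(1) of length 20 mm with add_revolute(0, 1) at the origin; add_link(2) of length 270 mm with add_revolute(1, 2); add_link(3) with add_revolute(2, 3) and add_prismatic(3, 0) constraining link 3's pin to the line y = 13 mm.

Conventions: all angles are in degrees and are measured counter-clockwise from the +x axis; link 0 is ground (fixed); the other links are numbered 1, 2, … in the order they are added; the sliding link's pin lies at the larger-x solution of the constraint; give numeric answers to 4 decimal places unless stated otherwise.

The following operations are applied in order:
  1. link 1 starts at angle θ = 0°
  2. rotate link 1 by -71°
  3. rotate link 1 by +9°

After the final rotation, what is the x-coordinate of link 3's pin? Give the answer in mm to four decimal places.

geometry: r = 20 mm, L = 270 mm, e = 13 mm; θ starts at 0°
rotate link 1 by -71°: θ ← 0° -71° = -71°
rotate link 1 by +9°: θ ← -71° +9° = -62°
crank pin P = (r cos θ, r sin θ) = (9.389431, -17.658952)
h = r sin θ − e = -17.658952 − 13 = -30.658952
x = r cos θ + √(L² − h²) = 9.389431 + 268.253665 = 277.643096

277.6431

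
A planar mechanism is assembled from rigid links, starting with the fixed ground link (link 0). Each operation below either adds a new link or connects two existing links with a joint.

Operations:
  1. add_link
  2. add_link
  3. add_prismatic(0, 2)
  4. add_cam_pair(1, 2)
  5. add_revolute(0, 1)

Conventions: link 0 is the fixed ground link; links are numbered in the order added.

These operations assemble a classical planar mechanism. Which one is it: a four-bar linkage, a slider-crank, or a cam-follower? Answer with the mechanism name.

links: 3 (incl. ground); joints: 1 revolute, 1 prismatic, 1 higher (cam) pair, forming one closed loop
3 links, revolute + prismatic + higher pair in one loop → cam-follower

cam-follower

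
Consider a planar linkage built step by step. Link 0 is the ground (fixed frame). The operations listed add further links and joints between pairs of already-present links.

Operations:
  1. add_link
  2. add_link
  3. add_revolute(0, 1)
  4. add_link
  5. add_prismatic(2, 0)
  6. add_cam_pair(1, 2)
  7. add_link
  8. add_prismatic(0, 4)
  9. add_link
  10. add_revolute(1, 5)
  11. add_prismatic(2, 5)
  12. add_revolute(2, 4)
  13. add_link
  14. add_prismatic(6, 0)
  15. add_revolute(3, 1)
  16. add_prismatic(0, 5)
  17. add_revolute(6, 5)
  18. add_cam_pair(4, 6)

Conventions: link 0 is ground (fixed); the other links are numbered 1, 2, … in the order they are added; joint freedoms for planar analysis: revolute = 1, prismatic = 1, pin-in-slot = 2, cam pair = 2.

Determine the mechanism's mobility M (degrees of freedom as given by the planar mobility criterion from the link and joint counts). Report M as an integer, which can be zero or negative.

(L,J1,J2)=(1,0,0); link0 fixed
link1: (2,0,0)
link2: (3,0,0)
R 0-1 [J1]: (3,1,0)
link3: (4,1,0)
P 2-0 [J1]: (4,2,0)
C 1-2 [J2]: (4,2,1)
link4: (5,2,1)
P 0-4 [J1]: (5,3,1)
link5: (6,3,1)
R 1-5 [J1]: (6,4,1)
P 2-5 [J1]: (6,5,1)
R 2-4 [J1]: (6,6,1)
link6: (7,6,1)
P 6-0 [J1]: (7,7,1)
R 3-1 [J1]: (7,8,1)
P 0-5 [J1]: (7,9,1)
R 6-5 [J1]: (7,10,1)
C 4-6 [J2]: (7,10,2)
Grübler: 3·6 − 2·10 − 2 = -4

M = -4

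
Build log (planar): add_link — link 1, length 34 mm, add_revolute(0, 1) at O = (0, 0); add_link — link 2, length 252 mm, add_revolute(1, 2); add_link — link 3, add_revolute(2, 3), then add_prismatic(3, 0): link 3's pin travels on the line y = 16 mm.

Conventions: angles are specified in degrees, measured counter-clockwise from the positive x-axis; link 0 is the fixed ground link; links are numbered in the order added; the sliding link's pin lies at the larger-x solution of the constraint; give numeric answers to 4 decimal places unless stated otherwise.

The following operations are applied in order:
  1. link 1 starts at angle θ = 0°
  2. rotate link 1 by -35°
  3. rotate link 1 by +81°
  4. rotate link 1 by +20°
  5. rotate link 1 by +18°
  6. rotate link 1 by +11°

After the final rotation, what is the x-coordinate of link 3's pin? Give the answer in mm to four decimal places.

geometry: r = 34 mm, L = 252 mm, e = 16 mm; θ starts at 0°
rotate link 1 by -35°: θ ← 0° -35° = -35°
rotate link 1 by +81°: θ ← -35° +81° = 46°
rotate link 1 by +20°: θ ← 46° +20° = 66°
rotate link 1 by +18°: θ ← 66° +18° = 84°
rotate link 1 by +11°: θ ← 84° +11° = 95°
crank pin P = (r cos θ, r sin θ) = (-2.963295, 33.870620)
h = r sin θ − e = 33.870620 − 16 = 17.870620
x = r cos θ + √(L² − h²) = -2.963295 + 251.365552 = 248.402257

248.4023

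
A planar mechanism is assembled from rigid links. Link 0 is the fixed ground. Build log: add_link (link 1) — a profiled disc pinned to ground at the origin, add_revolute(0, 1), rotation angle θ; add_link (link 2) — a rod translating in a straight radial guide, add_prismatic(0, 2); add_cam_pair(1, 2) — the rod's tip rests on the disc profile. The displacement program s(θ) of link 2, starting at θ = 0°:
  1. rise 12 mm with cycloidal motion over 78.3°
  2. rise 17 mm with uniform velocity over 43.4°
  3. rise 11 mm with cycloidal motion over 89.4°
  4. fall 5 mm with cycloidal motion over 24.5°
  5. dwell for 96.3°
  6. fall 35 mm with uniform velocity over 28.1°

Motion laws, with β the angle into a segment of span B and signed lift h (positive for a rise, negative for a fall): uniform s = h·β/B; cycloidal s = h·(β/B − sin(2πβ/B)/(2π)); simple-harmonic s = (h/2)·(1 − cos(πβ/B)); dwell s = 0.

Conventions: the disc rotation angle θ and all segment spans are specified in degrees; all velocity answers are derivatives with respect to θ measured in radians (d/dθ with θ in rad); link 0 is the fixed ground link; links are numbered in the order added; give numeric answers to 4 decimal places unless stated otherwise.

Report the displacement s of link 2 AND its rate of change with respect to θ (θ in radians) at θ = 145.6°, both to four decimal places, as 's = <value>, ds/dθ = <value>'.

seg 1 [0°–78.3°] cycloidal, h=12: full span → s += 12 → s = 12.0000
seg 2 [78.3°–121.7°] uniform, h=17: full span → s += 17 → s = 29.0000
seg 3 [121.7°–211.1°] cycloidal, h=11: θ=145.6° here. β=23.9, B=89.4. 11·(0.2673 − sin(2π·0.2673)/(2π)) = 1.2004 → s = 30.2004
velocity in seg [121.7°–211.1°] (cycloidal), θ in radians: β = 23.9° = 0.4171 rad, B = 89.4° = 1.5603 rad; ds/dθ = (h/B)(1 − cos(2πβ/B)) = (11/1.5603)(1 − cos(2π·0.2673)) = 7.816282 mm/rad

s = 30.2004, ds/dθ = 7.8163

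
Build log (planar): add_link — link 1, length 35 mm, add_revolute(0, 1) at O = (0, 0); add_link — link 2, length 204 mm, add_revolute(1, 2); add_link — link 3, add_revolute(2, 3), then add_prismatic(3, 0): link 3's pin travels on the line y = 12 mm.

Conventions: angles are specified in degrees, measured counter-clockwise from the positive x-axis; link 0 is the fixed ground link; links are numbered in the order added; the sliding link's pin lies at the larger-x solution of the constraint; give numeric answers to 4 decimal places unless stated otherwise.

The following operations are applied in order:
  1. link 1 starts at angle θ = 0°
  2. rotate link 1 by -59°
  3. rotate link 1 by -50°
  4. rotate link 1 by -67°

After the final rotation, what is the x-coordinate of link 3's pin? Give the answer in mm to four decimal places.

geometry: r = 35 mm, L = 204 mm, e = 12 mm; θ starts at 0°
rotate link 1 by -59°: θ ← 0° -59° = -59°
rotate link 1 by -50°: θ ← -59° -50° = -109°
rotate link 1 by -67°: θ ← -109° -67° = -176°
crank pin P = (r cos θ, r sin θ) = (-34.914742, -2.441477)
h = r sin θ − e = -2.441477 − 12 = -14.441477
x = r cos θ + √(L² − h²) = -34.914742 + 203.488191 = 168.573449

168.5734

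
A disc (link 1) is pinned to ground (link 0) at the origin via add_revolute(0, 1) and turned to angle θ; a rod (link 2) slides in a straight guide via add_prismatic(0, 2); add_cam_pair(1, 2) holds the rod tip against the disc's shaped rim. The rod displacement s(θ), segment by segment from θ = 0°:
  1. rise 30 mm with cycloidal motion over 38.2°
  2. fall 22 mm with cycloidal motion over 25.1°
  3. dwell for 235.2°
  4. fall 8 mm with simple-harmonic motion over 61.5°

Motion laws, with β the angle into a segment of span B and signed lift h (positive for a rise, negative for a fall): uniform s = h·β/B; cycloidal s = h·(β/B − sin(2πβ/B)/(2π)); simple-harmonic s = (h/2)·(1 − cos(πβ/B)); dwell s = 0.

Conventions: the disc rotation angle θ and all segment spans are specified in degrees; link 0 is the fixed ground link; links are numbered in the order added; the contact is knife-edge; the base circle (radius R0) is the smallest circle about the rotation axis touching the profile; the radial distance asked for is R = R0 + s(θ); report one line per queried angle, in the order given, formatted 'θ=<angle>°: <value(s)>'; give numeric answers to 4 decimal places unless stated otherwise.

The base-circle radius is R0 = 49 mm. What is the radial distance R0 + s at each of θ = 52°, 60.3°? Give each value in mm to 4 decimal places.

segment 1 (0° to 38.2°, cycloidal, h = 30) is passed completely: s = 0.0000 + (30) = 30.0000
θ = 52° falls in segment 2 (38.2° to 63.3°, cycloidal, h = -22): β = 52 − 38.2 = 13.8°, B = 25.1°; Δs = -22·(0.5498 − sin(2π·0.5498)/(2π)) = -13.1734; s = 30.0000 − 13.1734 = 16.8266
θ = 60.3° falls in segment 2 (38.2° to 63.3°, cycloidal, h = -22): β = 60.3 − 38.2 = 22.1°, B = 25.1°; Δs = -22·(0.8805 − sin(2π·0.8805)/(2π)) = -21.7597; s = 30.0000 − 21.7597 = 8.2403
θ=52°: R = R0 + s = 49 + 16.8266 = 65.8266
θ=60.3°: R = R0 + s = 49 + 8.2403 = 57.2403

θ=52°: 65.8266
θ=60.3°: 57.2403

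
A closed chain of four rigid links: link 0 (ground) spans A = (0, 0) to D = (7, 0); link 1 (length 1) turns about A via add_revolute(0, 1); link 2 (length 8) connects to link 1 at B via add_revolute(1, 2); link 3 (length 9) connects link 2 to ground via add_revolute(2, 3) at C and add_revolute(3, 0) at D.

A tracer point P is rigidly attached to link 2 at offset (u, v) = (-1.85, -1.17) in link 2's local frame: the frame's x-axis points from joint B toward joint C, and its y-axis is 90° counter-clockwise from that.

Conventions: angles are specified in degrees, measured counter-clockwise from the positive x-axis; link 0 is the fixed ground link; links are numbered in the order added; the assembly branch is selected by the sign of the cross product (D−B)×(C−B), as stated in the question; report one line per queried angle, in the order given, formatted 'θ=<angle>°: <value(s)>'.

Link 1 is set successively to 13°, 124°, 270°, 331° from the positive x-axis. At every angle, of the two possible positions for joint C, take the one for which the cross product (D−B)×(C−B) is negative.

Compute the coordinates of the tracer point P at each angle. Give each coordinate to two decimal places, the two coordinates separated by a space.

A=(0,0), D=(7.00,0)
θ=13°: B = A + 1.00·(cos13°, sin13°) = (0.9744, 0.2250)
θ=13°: |BD| = 6.0298
θ=13°: circle(B,8.00) ∩ circle(D,9.00): a=1.6053, h=7.8373
θ=13°:   candidates: C₊=(2.8709,7.9969) cross=47.258; C₋=(2.2861,-7.6668) cross=-47.258
θ=13°:   branch - wants cross < 0 → take C=(2.2861,-7.6668) (cross=-47.258)
θ=13°: ex = (C−B)/|BC| = (0.1640,-0.9865); ey = (0.9865,0.1640)
θ=13°: P = B + -1.85·ex + -1.17·ey = (-0.4831,1.8581)
θ=124°: B = A + 1.00·(cos124°, sin124°) = (-0.5592, 0.8290)
θ=124°: |BD| = 7.6045
θ=124°: circle(B,8.00) ∩ circle(D,9.00): a=2.6845, h=7.5361
θ=124°:   candidates: C₊=(2.9309,8.0276) cross=57.309; C₋=(1.2877,-6.9548) cross=-57.309
θ=124°:   branch - wants cross < 0 → take C=(1.2877,-6.9548) (cross=-57.309)
θ=124°: ex = (C−B)/|BC| = (0.2309,-0.9730); ey = (0.9730,0.2309)
θ=124°: P = B + -1.85·ex + -1.17·ey = (-2.1247,2.3589)
θ=270°: B = A + 1.00·(cos270°, sin270°) = (-0.0000, -1.0000)
θ=270°: |BD| = 7.0711
θ=270°: circle(B,8.00) ∩ circle(D,9.00): a=2.3335, h=7.6521
θ=270°:   candidates: C₊=(1.2278,6.9052) cross=54.109; C₋=(3.3922,-8.2452) cross=-54.109
θ=270°:   branch - wants cross < 0 → take C=(3.3922,-8.2452) (cross=-54.109)
θ=270°: ex = (C−B)/|BC| = (0.4240,-0.9057); ey = (0.9057,0.4240)
θ=270°: P = B + -1.85·ex + -1.17·ey = (-1.8441,0.1794)
θ=331°: B = A + 1.00·(cos331°, sin331°) = (0.8746, -0.4848)
θ=331°: |BD| = 6.1445
θ=331°: circle(B,8.00) ∩ circle(D,9.00): a=1.6889, h=7.8197
θ=331°:   candidates: C₊=(1.9413,7.4438) cross=48.048; C₋=(3.1753,-8.1469) cross=-48.048
θ=331°:   branch - wants cross < 0 → take C=(3.1753,-8.1469) (cross=-48.048)
θ=331°: ex = (C−B)/|BC| = (0.2876,-0.9578); ey = (0.9578,0.2876)
θ=331°: P = B + -1.85·ex + -1.17·ey = (-0.7780,0.9506)

θ=13°: -0.48 1.86
θ=124°: -2.12 2.36
θ=270°: -1.84 0.18
θ=331°: -0.78 0.95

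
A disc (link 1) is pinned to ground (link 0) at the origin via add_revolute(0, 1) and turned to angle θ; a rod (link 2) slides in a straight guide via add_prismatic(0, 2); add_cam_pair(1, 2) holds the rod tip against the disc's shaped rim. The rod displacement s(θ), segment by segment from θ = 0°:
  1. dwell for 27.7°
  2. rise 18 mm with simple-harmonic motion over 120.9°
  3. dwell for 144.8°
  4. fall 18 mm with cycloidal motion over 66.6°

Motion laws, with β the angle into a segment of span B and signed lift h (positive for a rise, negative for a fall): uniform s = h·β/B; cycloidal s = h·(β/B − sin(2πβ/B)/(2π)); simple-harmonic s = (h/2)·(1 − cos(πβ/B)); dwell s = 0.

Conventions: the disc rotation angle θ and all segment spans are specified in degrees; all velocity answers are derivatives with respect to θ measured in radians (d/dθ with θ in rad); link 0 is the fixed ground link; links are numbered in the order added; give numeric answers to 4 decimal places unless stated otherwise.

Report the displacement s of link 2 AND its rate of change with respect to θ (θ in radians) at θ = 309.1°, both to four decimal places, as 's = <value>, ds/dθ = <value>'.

segment 1 (0° to 27.7°, dwell): s unchanged at 0.0000
segment 2 (27.7° to 148.6°, simple-harmonic, h = 18) is passed completely: s = 0.0000 + (18) = 18.0000
segment 3 (148.6° to 293.4°, dwell): s unchanged at 18.0000
θ = 309.1° falls in segment 4 (293.4° to 360°, cycloidal, h = -18): β = 309.1 − 293.4 = 15.7°, B = 66.6°; Δs = -18·(0.2357 − sin(2π·0.2357)/(2π)) = -1.3900; s = 18.0000 − 1.3900 = 16.6100
velocity in seg [293.4°–360°] (cycloidal), θ in radians: β = 15.7° = 0.2740 rad, B = 66.6° = 1.1624 rad; ds/dθ = (h/B)(1 − cos(2πβ/B)) = ((-18)/1.1624)(1 − cos(2π·0.2357)) = -14.099329 mm/rad

s = 16.6100, ds/dθ = -14.0993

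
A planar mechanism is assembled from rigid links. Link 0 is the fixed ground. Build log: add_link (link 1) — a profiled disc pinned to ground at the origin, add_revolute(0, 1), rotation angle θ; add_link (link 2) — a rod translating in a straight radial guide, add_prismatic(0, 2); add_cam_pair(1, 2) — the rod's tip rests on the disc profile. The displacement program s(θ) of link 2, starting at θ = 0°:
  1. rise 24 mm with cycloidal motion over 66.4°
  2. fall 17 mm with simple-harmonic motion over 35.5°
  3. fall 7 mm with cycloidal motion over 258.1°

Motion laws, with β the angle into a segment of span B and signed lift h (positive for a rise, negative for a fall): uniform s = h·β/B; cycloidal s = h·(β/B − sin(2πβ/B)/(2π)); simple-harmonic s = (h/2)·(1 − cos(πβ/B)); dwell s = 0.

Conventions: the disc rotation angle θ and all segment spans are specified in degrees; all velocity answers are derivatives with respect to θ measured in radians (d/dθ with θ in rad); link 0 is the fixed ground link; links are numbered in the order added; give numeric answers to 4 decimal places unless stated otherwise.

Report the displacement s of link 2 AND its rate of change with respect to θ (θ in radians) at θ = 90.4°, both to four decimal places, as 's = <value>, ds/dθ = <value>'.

seg 1 [0°–66.4°] cycloidal, h=24: full span → s += 24 → s = 24.0000
seg 2 [66.4°–101.9°] simple-harmonic, h=-17: θ=90.4° here. β=24, B=35.5. -17/2·(1 − cos(π·0.6761)) = -12.9653 → s = 11.0347
velocity in seg [66.4°–101.9°] (simple-harmonic), θ in radians: β = 24° = 0.4189 rad, B = 35.5° = 0.6196 rad; ds/dθ = (πh/(2B)) sin(πβ/B) = (π·(-17)/(2·0.6196)) sin(π·0.6761) = -36.672657 mm/rad

s = 11.0347, ds/dθ = -36.6727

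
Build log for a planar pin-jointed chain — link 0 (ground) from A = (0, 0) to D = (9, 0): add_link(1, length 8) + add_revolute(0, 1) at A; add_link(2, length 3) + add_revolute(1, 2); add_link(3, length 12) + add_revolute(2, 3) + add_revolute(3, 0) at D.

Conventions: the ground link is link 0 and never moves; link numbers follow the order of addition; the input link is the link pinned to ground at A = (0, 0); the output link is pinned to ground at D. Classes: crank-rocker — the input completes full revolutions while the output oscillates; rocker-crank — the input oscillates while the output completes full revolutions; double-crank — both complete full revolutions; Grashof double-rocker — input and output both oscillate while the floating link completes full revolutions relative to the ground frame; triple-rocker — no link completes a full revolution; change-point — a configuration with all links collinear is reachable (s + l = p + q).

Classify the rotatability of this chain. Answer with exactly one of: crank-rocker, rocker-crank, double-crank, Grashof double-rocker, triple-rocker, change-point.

lengths: ground=9, input=8, coupler=3, output=12
sorted: s=3 (shortest), l=12 (longest), p+q=17
s + l = 15 vs p + q = 17
s + l < p + q (Grashof) with shortest = coupler link → Grashof double-rocker

Grashof double-rocker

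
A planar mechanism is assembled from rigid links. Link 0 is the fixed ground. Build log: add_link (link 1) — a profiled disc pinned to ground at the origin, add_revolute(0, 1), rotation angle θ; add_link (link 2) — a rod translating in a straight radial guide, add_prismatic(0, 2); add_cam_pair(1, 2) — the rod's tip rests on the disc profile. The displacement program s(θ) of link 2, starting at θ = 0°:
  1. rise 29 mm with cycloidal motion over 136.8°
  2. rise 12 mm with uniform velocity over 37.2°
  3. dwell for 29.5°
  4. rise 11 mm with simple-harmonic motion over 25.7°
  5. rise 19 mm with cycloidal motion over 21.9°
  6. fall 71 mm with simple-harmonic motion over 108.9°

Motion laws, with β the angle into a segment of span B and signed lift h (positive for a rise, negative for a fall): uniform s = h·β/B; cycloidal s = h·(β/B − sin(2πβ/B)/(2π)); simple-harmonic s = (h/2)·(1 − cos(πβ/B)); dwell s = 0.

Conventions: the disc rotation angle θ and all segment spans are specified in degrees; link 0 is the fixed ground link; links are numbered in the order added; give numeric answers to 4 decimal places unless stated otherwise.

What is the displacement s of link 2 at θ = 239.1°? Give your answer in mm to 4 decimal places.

seg 1 [0°–136.8°] cycloidal, h=29: full span → s += 29 → s = 29.0000
seg 2 [136.8°–174°] uniform, h=12: full span → s += 12 → s = 41.0000
seg 3 [174°–203.5°] dwell: s stays 41.0000
seg 4 [203.5°–229.2°] simple-harmonic, h=11: full span → s += 11 → s = 52.0000
seg 5 [229.2°–251.1°] cycloidal, h=19: θ=239.1° here. β=9.9, B=21.9. 19·(0.4521 − sin(2π·0.4521)/(2π)) = 7.6918 → s = 59.6918

59.6918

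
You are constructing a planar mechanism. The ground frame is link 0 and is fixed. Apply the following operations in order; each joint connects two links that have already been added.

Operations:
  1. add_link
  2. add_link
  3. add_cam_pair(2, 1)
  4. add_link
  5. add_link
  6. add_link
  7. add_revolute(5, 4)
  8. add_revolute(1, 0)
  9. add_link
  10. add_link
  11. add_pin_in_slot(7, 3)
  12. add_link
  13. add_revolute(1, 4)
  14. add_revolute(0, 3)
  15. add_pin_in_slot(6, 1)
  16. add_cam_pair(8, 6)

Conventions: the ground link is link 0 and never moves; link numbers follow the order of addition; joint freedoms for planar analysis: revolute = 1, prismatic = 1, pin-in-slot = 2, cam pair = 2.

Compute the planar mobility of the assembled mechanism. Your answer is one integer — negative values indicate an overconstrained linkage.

(L,J1,J2)=(1,0,0); link0 fixed
link1: (2,0,0)
link2: (3,0,0)
C 2-1 [J2]: (3,0,1)
link3: (4,0,1)
link4: (5,0,1)
link5: (6,0,1)
R 5-4 [J1]: (6,1,1)
R 1-0 [J1]: (6,2,1)
link6: (7,2,1)
link7: (8,2,1)
PS 7-3 [J2]: (8,2,2)
link8: (9,2,2)
R 1-4 [J1]: (9,3,2)
R 0-3 [J1]: (9,4,2)
PS 6-1 [J2]: (9,4,3)
C 8-6 [J2]: (9,4,4)
Grübler: 3·8 − 2·4 − 4 = 12

M = 12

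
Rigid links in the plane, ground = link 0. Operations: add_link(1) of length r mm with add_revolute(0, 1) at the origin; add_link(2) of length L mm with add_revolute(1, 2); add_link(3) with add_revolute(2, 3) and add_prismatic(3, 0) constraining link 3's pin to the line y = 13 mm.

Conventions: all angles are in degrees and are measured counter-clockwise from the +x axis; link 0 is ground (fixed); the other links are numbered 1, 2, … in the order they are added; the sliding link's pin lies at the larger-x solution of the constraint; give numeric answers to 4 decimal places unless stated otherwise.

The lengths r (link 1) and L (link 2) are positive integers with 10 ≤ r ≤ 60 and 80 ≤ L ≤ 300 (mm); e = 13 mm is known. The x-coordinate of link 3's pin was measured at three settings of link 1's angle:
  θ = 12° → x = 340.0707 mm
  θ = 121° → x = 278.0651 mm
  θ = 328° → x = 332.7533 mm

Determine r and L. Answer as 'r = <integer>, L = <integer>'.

constraint per measurement: (x − r cos θ)² + (r sin θ − e)² = L²
subtracting the θ₁ and θ₂ equations cancels the r² and L² terms:
r = (x₁² − x₂²) / (2[(x₁cos θ₁ + e sin θ₁) − (x₂cos θ₂ + e sin θ₂)]) = 41.0000 → r = 41
L² = (x₁ − r cos θ₁)² + (r sin θ₁ − e)² = 90000.0213 → L = 300.0000 → L = 300
check at θ₃=328°: x = 332.7533 (printed 332.7533) ✓

r = 41, L = 300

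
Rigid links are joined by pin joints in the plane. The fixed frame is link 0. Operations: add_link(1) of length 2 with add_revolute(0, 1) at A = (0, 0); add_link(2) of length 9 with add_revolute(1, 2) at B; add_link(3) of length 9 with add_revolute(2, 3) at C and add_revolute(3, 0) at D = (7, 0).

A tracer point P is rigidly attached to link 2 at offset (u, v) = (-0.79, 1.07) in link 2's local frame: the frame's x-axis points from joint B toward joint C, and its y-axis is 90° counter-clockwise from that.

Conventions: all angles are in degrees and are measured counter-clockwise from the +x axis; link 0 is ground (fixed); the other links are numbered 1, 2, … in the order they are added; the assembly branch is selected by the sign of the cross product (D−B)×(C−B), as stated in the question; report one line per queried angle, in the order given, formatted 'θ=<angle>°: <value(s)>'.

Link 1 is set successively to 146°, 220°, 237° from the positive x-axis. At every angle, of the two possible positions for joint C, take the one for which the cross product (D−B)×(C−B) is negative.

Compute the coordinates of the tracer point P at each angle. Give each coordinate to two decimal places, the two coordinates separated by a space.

A=(0,0), D=(7.00,0)
θ=146°: B = A + 2.00·(cos146°, sin146°) = (-1.6581, 1.1184)
θ=146°: |BD| = 8.7300
θ=146°: circle(B,9.00) ∩ circle(D,9.00): a=4.3650, h=7.8706
θ=146°:   candidates: C₊=(3.6793,8.3650) cross=68.711; C₋=(1.6627,-7.2466) cross=-68.711
θ=146°:   branch - wants cross < 0 → take C=(1.6627,-7.2466) (cross=-68.711)
θ=146°: ex = (C−B)/|BC| = (0.3690,-0.9294); ey = (0.9294,0.3690)
θ=146°: P = B + -0.79·ex + 1.07·ey = (-0.9551,2.2474)
θ=220°: B = A + 2.00·(cos220°, sin220°) = (-1.5321, -1.2856)
θ=220°: |BD| = 8.6284
θ=220°: circle(B,9.00) ∩ circle(D,9.00): a=4.3142, h=7.8986
θ=220°:   candidates: C₊=(1.5571,7.1676) cross=68.152; C₋=(3.9108,-8.4532) cross=-68.152
θ=220°:   branch - wants cross < 0 → take C=(3.9108,-8.4532) (cross=-68.152)
θ=220°: ex = (C−B)/|BC| = (0.6048,-0.7964); ey = (0.7964,0.6048)
θ=220°: P = B + -0.79·ex + 1.07·ey = (-1.1577,-0.0093)
θ=237°: B = A + 2.00·(cos237°, sin237°) = (-1.0893, -1.6773)
θ=237°: |BD| = 8.2613
θ=237°: circle(B,9.00) ∩ circle(D,9.00): a=4.1307, h=7.9961
θ=237°:   candidates: C₊=(1.3319,6.9909) cross=66.059; C₋=(4.5788,-8.6682) cross=-66.059
θ=237°:   branch - wants cross < 0 → take C=(4.5788,-8.6682) (cross=-66.059)
θ=237°: ex = (C−B)/|BC| = (0.6298,-0.7768); ey = (0.7768,0.6298)
θ=237°: P = B + -0.79·ex + 1.07·ey = (-0.7557,-0.3898)

θ=146°: -0.96 2.25
θ=220°: -1.16 -0.01
θ=237°: -0.76 -0.39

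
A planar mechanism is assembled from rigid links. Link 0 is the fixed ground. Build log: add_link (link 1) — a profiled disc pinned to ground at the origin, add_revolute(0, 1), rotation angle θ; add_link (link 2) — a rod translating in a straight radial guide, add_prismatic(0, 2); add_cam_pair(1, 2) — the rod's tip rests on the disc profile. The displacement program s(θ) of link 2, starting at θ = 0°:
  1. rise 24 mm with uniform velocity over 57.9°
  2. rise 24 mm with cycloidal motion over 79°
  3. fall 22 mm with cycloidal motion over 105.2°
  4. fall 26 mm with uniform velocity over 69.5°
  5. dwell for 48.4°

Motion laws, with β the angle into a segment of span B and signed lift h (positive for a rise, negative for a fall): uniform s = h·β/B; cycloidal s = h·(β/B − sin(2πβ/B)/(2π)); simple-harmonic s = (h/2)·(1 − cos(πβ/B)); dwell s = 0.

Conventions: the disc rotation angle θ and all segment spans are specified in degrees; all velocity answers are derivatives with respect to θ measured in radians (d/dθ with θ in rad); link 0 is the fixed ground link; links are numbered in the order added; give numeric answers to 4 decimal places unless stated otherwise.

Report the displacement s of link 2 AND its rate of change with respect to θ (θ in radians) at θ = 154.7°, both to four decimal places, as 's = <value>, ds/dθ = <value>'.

seg 1 [0°–57.9°] uniform, h=24: full span → s += 24 → s = 24.0000
seg 2 [57.9°–136.9°] cycloidal, h=24: full span → s += 24 → s = 48.0000
seg 3 [136.9°–242.1°] cycloidal, h=-22: θ=154.7° here. β=17.8, B=105.2. -22·(0.1692 − sin(2π·0.1692)/(2π)) = -0.6626 → s = 47.3374
velocity in seg [136.9°–242.1°] (cycloidal), θ in radians: β = 17.8° = 0.3107 rad, B = 105.2° = 1.8361 rad; ds/dθ = (h/B)(1 − cos(2πβ/B)) = ((-22)/1.8361)(1 − cos(2π·0.1692)) = -6.157026 mm/rad

s = 47.3374, ds/dθ = -6.1570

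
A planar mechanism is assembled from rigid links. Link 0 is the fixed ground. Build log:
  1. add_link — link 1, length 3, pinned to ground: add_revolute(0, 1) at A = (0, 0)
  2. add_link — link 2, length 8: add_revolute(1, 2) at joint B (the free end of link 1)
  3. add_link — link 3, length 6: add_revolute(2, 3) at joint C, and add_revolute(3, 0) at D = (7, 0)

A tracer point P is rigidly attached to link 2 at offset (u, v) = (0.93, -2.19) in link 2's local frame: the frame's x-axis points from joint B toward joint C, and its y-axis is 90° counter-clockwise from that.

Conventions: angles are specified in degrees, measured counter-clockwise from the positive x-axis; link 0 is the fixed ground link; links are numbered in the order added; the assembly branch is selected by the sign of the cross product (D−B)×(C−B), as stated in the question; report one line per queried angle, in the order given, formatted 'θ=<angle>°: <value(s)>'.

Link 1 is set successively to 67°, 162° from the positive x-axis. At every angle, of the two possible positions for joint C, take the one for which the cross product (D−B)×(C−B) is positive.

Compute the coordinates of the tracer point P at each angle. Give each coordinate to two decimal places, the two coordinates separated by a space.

A=(0,0), D=(7.00,0)
θ=67°: B = A + 3.00·(cos67°, sin67°) = (1.1722, 2.7615)
θ=67°: |BD| = 6.4490
θ=67°: circle(B,8.00) ∩ circle(D,6.00): a=5.3954, h=5.9068
θ=67°:   candidates: C₊=(8.5772,5.7890) cross=38.093; C₋=(3.5185,-4.8867) cross=-38.093
θ=67°:   branch + wants cross > 0 → take C=(8.5772,5.7890) (cross=38.093)
θ=67°: ex = (C−B)/|BC| = (0.9256,0.3784); ey = (-0.3784,0.9256)
θ=67°: P = B + 0.93·ex + -2.19·ey = (2.8618,1.0863)
θ=162°: B = A + 3.00·(cos162°, sin162°) = (-2.8532, 0.9271)
θ=162°: |BD| = 9.8967
θ=162°: circle(B,8.00) ∩ circle(D,6.00): a=6.3630, h=4.8490
θ=162°:   candidates: C₊=(3.9360,5.1587) cross=47.989; C₋=(3.0276,-4.4967) cross=-47.989
θ=162°:   branch + wants cross > 0 → take C=(3.9360,5.1587) (cross=47.989)
θ=162°: ex = (C−B)/|BC| = (0.8486,0.5290); ey = (-0.5290,0.8486)
θ=162°: P = B + 0.93·ex + -2.19·ey = (-0.9055,-0.4396)

θ=67°: 2.86 1.09
θ=162°: -0.91 -0.44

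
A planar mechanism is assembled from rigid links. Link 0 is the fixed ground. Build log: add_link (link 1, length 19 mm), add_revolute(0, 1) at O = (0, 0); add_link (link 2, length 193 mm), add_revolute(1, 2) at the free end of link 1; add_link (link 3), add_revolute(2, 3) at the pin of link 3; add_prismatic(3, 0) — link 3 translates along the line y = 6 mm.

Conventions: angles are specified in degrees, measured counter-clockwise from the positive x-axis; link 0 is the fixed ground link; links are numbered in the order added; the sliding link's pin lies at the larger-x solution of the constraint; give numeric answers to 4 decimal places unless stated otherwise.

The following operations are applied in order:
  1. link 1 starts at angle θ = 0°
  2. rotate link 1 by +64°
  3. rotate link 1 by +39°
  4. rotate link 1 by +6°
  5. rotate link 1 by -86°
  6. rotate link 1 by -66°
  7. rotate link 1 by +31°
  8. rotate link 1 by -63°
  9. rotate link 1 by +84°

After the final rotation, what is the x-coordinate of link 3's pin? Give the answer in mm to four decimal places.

geometry: r = 19 mm, L = 193 mm, e = 6 mm; θ starts at 0°
rotate link 1 by +64°: θ ← 0° +64° = 64°
rotate link 1 by +39°: θ ← 64° +39° = 103°
rotate link 1 by +6°: θ ← 103° +6° = 109°
rotate link 1 by -86°: θ ← 109° -86° = 23°
rotate link 1 by -66°: θ ← 23° -66° = -43°
rotate link 1 by +31°: θ ← -43° +31° = -12°
rotate link 1 by -63°: θ ← -12° -63° = -75°
rotate link 1 by +84°: θ ← -75° +84° = 9°
crank pin P = (r cos θ, r sin θ) = (18.766078, 2.972255)
h = r sin θ − e = 2.972255 − 6 = -3.027745
x = r cos θ + √(L² − h²) = 18.766078 + 192.976249 = 211.742328

211.7423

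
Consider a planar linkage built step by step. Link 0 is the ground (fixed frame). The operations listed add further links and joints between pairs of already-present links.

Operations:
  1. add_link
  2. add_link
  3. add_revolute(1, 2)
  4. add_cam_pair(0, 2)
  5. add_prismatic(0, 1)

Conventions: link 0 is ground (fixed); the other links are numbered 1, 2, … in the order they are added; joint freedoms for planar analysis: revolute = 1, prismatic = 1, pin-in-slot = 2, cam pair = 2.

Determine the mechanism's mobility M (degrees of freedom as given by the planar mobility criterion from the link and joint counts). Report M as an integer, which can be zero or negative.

(L,J1,J2)=(1,0,0); link0 fixed
link1: (2,0,0)
link2: (3,0,0)
R 1-2 [J1]: (3,1,0)
C 0-2 [J2]: (3,1,1)
P 0-1 [J1]: (3,2,1)
Grübler: 3·2 − 2·2 − 1 = 1

M = 1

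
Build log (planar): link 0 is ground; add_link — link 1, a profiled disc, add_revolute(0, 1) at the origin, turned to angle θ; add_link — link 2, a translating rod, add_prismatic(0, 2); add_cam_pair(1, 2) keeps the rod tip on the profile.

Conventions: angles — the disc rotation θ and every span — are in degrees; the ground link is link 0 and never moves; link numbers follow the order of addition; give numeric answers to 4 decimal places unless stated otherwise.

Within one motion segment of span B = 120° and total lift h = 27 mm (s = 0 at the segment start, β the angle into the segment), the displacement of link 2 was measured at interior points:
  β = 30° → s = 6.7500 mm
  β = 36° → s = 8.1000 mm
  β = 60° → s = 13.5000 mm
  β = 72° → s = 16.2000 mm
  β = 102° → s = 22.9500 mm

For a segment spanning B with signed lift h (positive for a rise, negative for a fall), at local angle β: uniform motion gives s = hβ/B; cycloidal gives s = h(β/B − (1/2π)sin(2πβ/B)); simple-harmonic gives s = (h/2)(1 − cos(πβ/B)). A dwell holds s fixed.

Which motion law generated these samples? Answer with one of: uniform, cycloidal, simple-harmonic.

candidates at β/B = r: uniform s = h·r (linear in β); cycloidal s = h·(r − sin(2πr)/(2π)); simple-harmonic s = (h/2)(1 − cos(πr))
β=30°: printed 6.7500 | uniform 6.7500, cycloidal 2.4528, simple-harmonic 3.9541
β=36°: printed 8.1000 | uniform 8.1000, cycloidal 4.0131, simple-harmonic 5.5649
β=60°: printed 13.5000 | uniform 13.5000, cycloidal 13.5000, simple-harmonic 13.5000
β=72°: printed 16.2000 | uniform 16.2000, cycloidal 18.7258, simple-harmonic 17.6717
β=102°: printed 22.9500 | uniform 22.9500, cycloidal 26.4265, simple-harmonic 25.5286
only one law matches every sample → uniform

uniform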